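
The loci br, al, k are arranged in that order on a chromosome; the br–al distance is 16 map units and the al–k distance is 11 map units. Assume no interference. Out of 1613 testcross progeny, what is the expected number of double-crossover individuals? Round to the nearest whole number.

28

Map distances give recombination frequencies of 0.160 and 0.110 for the two intervals.
With no interference, expected double-crossover frequency = 0.160 × 0.110 = 0.01760.
Expected number = 0.01760 × 1613 = 28.39 ≈ 28.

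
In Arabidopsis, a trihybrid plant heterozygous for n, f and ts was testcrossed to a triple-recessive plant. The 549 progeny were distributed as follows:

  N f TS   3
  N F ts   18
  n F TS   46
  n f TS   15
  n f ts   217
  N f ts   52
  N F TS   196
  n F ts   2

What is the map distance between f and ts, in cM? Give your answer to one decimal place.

6.9 cM

The two most frequent reciprocal classes, n f ts and N F TS, are the parental types, so the F1 was n f ts / N F TS.
The two rarest classes, n F ts and N f TS, are the double crossovers. Comparing them with the parentals, only the f allele has switched, so f is the middle locus and the order is ts – f – n.
Crossovers in the ts–f interval produce the single-crossover classes n f TS and N F ts (15 + 18 = 33) plus the double crossovers (5).
RF(ts–f) = (33 + 5) / 549 = 38/549 = 0.0692 → 6.9 cM.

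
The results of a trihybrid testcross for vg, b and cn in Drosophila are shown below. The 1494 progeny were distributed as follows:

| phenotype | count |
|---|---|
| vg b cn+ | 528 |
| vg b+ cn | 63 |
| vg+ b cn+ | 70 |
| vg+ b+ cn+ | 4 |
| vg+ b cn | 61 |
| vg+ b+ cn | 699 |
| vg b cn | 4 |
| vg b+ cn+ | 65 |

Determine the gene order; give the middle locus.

The two most frequent reciprocal classes, vg b cn+ and vg+ b+ cn, are the parental types, so the F1 was vg b cn+ / vg+ b+ cn.
The two rarest classes, vg b cn and vg+ b+ cn+, are the double crossovers. Comparing them with the parentals, only the cn allele has switched, so cn is the middle locus and the order is vg – cn – b.

cn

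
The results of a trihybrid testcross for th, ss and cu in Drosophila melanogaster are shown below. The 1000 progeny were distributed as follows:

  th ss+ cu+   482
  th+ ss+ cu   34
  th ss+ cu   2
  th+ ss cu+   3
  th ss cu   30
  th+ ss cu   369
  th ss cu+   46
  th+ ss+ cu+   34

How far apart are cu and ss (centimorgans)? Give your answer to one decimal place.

8.5 centimorgans

The two most frequent reciprocal classes, th+ ss cu and th ss+ cu+, are the parental types, so the F1 was th+ ss cu / th ss+ cu+.
The two rarest classes, th+ ss cu+ and th ss+ cu, are the double crossovers. Comparing them with the parentals, only the cu allele has switched, so cu is the middle locus and the order is ss – cu – th.
Crossovers in the ss–cu interval produce the single-crossover classes th+ ss+ cu and th ss cu+ (34 + 46 = 80) plus the double crossovers (5).
RF(ss–cu) = (80 + 5) / 1000 = 85/1000 = 0.0850 → 8.5 centimorgans.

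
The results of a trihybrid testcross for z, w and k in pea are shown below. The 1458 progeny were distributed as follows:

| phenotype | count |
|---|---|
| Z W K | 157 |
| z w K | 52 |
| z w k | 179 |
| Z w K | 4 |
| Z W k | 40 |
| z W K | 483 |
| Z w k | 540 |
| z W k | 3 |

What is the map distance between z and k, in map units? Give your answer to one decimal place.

23.5 map units

The two most frequent reciprocal classes, Z w k and z W K, are the parental types, so the F1 was Z w k / z W K.
The two rarest classes, Z w K and z W k, are the double crossovers. Comparing them with the parentals, only the k allele has switched, so k is the middle locus and the order is z – k – w.
Crossovers in the z–k interval produce the single-crossover classes z w k and Z W K (179 + 157 = 336) plus the double crossovers (7).
RF(z–k) = (336 + 7) / 1458 = 343/1458 = 0.2353 → 23.5 map units.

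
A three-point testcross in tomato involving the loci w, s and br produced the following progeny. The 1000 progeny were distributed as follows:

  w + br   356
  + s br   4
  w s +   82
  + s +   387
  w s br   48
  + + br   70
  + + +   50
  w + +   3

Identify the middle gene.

br

The two most frequent reciprocal classes, + s + and w + br, are the parental types, so the F1 was + s + / w + br.
The two rarest classes, + s br and w + +, are the double crossovers. Comparing them with the parentals, only the br allele has switched, so br is the middle locus and the order is s – br – w.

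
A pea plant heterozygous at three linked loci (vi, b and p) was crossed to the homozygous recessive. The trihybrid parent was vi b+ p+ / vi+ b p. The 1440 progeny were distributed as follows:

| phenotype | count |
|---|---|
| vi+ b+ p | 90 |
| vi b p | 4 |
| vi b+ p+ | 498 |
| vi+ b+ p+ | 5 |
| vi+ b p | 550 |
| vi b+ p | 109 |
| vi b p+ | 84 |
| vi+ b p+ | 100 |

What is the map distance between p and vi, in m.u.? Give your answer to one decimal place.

The two rarest classes, vi+ b+ p+ and vi b p, are the double crossovers. Comparing them with the parentals, only the vi allele has switched, so vi is the middle locus and the order is b – vi – p.
Crossovers in the vi–p interval produce the single-crossover classes vi b+ p and vi+ b p+ (109 + 100 = 209) plus the double crossovers (9).
RF(vi–p) = (209 + 9) / 1440 = 218/1440 = 0.1514 → 15.1 m.u.

15.1 m.u.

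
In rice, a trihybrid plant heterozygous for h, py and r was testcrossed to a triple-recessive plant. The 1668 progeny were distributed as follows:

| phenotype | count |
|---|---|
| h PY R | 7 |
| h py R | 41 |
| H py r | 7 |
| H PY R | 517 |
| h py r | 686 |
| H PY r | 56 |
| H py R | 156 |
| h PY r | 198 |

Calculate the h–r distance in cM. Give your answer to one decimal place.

6.7 cM

The two most frequent reciprocal classes, H PY R and h py r, are the parental types, so the F1 was H PY R / h py r.
The two rarest classes, h PY R and H py r, are the double crossovers. Comparing them with the parentals, only the h allele has switched, so h is the middle locus and the order is r – h – py.
Crossovers in the r–h interval produce the single-crossover classes H PY r and h py R (56 + 41 = 97) plus the double crossovers (14).
RF(r–h) = (97 + 14) / 1668 = 111/1668 = 0.0665 → 6.7 cM.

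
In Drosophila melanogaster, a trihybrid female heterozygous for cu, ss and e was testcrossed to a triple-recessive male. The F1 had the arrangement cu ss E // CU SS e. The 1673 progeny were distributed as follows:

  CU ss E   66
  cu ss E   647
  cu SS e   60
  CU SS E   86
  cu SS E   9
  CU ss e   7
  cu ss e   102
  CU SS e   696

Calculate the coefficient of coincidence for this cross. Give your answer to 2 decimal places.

0.92

The two rarest classes, cu SS E and CU ss e, are the double crossovers. Comparing them with the parentals, only the ss allele has switched, so ss is the middle locus and the order is e – ss – cu.
e–ss: (188 + 16)/1673 = 0.1219; ss–cu: (126 + 16)/1673 = 0.0849.
Expected DCO frequency = 0.1219 × 0.0849 ≈ 0.01035; observed = 16/1673 ≈ 0.00956.
Coefficient of coincidence = 0.00956/0.01035 ≈ 0.92.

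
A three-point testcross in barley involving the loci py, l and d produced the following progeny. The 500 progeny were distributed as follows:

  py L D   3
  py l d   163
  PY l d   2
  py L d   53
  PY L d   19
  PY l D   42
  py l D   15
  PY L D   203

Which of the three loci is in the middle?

The two most frequent reciprocal classes, py l d and PY L D, are the parental types, so the F1 was py l d / PY L D.
The two rarest classes, PY l d and py L D, are the double crossovers. Comparing them with the parentals, only the py allele has switched, so py is the middle locus and the order is d – py – l.

py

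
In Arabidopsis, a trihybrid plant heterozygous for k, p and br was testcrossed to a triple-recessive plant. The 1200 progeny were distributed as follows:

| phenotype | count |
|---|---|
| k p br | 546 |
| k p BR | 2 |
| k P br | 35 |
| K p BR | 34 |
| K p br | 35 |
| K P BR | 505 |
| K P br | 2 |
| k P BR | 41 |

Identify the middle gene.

br

The two most frequent reciprocal classes, K P BR and k p br, are the parental types, so the F1 was K P BR / k p br.
The two rarest classes, K P br and k p BR, are the double crossovers. Comparing them with the parentals, only the br allele has switched, so br is the middle locus and the order is p – br – k.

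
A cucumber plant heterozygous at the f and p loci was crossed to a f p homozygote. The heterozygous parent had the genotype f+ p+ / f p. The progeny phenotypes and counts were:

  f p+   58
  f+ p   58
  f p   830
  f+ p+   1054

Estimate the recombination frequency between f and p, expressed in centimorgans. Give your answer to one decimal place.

5.8 centimorgans

The recombinant classes are f+ p and f p+: 58 + 58 = 116.
Recombination frequency = 116/2000 = 0.0580 ≈ 5.8%, i.e. 5.8 centimorgans.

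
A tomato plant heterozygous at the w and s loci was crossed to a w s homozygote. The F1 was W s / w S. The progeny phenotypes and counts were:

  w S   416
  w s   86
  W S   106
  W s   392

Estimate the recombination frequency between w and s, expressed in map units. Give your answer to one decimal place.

The recombinant classes are W S and w s: 106 + 86 = 192.
Recombination frequency = 192/1000 = 0.1920 ≈ 19.2%, i.e. 19.2 map units.

19.2 map units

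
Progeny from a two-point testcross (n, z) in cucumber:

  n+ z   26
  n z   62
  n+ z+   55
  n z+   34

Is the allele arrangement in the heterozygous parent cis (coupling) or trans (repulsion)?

The two most frequent classes are n+ z+ (55) and n z (62); these are the parental (non-recombinant) types.
So the F1 carried n+ z+ on one chromosome and n z on the other — the recessive alleles are on the same chromosome (cis / coupling).

cis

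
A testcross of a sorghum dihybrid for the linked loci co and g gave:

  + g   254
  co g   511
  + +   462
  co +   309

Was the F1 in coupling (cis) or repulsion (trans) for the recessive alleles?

cis

The two most frequent classes are + + (462) and co g (511); these are the parental (non-recombinant) types.
So the F1 carried + + on one chromosome and co g on the other — the recessive alleles are on the same chromosome (cis / coupling).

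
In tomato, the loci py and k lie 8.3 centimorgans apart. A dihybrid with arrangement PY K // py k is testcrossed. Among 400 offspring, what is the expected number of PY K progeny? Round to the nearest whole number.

183

A map distance of 8.3 centimorgans corresponds to a recombination frequency of 0.083.
The F1 is PY K / py k, so PY K is a parental gamete class with expected frequency (1 − r)/2 = 0.917/2 = 0.4585.
Expected number = 0.4585 × 400 = 183.40 ≈ 183.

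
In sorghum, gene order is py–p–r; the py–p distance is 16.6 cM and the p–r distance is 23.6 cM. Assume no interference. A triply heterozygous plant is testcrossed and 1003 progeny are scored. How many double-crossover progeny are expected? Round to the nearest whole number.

39

Map distances give recombination frequencies of 0.166 and 0.236 for the two intervals.
With no interference, expected double-crossover frequency = 0.166 × 0.236 = 0.03918.
Expected number = 0.03918 × 1003 = 39.29 ≈ 39.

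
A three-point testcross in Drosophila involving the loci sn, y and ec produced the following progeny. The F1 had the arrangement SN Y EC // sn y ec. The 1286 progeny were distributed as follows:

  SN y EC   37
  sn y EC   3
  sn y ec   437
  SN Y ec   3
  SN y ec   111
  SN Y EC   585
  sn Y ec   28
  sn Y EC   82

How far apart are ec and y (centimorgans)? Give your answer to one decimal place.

5.5 centimorgans

The two rarest classes, SN Y ec and sn y EC, are the double crossovers. Comparing them with the parentals, only the ec allele has switched, so ec is the middle locus and the order is sn – ec – y.
Crossovers in the ec–y interval produce the single-crossover classes SN y EC and sn Y ec (37 + 28 = 65) plus the double crossovers (6).
RF(ec–y) = (65 + 6) / 1286 = 71/1286 = 0.0552 → 5.5 centimorgans.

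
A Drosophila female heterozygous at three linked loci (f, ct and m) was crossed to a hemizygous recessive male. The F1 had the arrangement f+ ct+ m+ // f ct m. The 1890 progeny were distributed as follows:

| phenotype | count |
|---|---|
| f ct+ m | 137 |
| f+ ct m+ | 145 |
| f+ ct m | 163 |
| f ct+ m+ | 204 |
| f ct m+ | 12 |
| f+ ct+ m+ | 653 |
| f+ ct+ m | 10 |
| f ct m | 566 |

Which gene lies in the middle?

m

The two rarest classes, f+ ct+ m and f ct m+, are the double crossovers. Comparing them with the parentals, only the m allele has switched, so m is the middle locus and the order is f – m – ct.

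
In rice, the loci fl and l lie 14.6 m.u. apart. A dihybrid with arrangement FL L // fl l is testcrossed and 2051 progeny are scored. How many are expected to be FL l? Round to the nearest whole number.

A map distance of 14.6 m.u. corresponds to a recombination frequency of 0.146.
The F1 is FL L / fl l, so FL l is a recombinant gamete class with expected frequency r/2 = 0.146/2 = 0.0730.
Expected number = 0.0730 × 2051 = 149.72 ≈ 150.

150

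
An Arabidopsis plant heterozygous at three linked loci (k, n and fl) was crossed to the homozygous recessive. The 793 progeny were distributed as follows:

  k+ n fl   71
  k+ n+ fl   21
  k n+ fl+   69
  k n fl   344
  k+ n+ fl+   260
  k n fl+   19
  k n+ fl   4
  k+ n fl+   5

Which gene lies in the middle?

The two most frequent reciprocal classes, k n fl and k+ n+ fl+, are the parental types, so the F1 was k n fl / k+ n+ fl+.
The two rarest classes, k n+ fl and k+ n fl+, are the double crossovers. Comparing them with the parentals, only the n allele has switched, so n is the middle locus and the order is k – n – fl.

n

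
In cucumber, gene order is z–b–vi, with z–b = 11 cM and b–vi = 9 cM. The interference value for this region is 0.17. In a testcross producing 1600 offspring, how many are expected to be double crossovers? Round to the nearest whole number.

Map distances give recombination frequencies of 0.110 and 0.090 for the two intervals.
With interference 0.17 (so coincidence = 0.83), expected double-crossover frequency = 0.110 × 0.090 × 0.83 = 0.00822.
Expected number = 0.00822 × 1600 = 13.15 ≈ 13.

13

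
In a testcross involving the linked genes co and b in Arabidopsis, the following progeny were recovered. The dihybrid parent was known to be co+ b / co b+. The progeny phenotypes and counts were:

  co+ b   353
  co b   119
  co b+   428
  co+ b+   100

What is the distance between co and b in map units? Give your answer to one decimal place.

The recombinant classes are co+ b+ and co b: 100 + 119 = 219.
Recombination frequency = 219/1000 = 0.2190 ≈ 21.9%, i.e. 21.9 map units.

21.9 map units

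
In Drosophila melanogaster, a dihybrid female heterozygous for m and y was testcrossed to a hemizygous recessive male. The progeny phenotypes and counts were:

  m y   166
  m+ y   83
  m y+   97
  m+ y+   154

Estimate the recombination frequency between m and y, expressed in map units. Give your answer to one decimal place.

36.0 map units

The two most frequent classes, m+ y+ (154) and m y (166), are the parental types, so the F1 was m+ y+ / m y.
The recombinant classes are m+ y and m y+: 83 + 97 = 180.
Recombination frequency = 180/500 = 0.3600 ≈ 36.0%, i.e. 36.0 map units.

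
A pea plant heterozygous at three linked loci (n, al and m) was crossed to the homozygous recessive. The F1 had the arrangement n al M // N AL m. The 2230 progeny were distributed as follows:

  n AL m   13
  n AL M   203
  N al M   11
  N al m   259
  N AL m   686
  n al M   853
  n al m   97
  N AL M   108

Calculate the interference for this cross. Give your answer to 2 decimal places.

0.52

The two rarest classes, N al M and n AL m, are the double crossovers. Comparing them with the parentals, only the n allele has switched, so n is the middle locus and the order is al – n – m.
al–n: (462 + 24)/2230 = 0.2179; n–m: (205 + 24)/2230 = 0.1027.
Expected DCO frequency = 0.2179 × 0.1027 ≈ 0.02238; observed = 24/2230 ≈ 0.01076.
Coefficient of coincidence = 0.01076/0.02238 ≈ 0.48; interference = 1 − 0.48 = 0.52.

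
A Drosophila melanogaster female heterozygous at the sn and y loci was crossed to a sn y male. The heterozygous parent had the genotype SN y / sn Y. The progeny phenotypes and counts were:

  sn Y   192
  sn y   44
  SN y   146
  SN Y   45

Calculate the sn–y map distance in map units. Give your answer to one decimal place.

The recombinant classes are SN Y and sn y: 45 + 44 = 89.
Recombination frequency = 89/427 = 0.2084 ≈ 20.8%, i.e. 20.8 map units.

20.8 map units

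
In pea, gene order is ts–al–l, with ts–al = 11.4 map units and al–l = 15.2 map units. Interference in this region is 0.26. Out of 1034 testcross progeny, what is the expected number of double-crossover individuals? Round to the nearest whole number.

13

Map distances give recombination frequencies of 0.114 and 0.152 for the two intervals.
With interference 0.26 (so coincidence = 0.74), expected double-crossover frequency = 0.114 × 0.152 × 0.74 = 0.01282.
Expected number = 0.01282 × 1034 = 13.26 ≈ 13.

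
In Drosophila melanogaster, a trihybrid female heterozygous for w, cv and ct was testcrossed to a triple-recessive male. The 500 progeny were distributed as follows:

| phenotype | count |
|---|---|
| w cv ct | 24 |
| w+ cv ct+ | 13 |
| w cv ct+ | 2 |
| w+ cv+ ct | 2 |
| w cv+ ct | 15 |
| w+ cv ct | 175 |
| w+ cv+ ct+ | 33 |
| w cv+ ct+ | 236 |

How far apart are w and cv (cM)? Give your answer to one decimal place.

The two most frequent reciprocal classes, w cv+ ct+ and w+ cv ct, are the parental types, so the F1 was w cv+ ct+ / w+ cv ct.
The two rarest classes, w cv ct+ and w+ cv+ ct, are the double crossovers. Comparing them with the parentals, only the cv allele has switched, so cv is the middle locus and the order is ct – cv – w.
Crossovers in the cv–w interval produce the single-crossover classes w+ cv+ ct+ and w cv ct (33 + 24 = 57) plus the double crossovers (4).
RF(cv–w) = (57 + 4) / 500 = 61/500 = 0.1220 → 12.2 cM.

12.2 cM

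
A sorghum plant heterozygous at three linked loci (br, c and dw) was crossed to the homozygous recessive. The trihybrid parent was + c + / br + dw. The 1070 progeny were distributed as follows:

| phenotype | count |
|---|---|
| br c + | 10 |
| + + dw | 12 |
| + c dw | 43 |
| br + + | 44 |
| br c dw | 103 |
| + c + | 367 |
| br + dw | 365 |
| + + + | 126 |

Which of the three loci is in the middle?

br

The two rarest classes, br c + and + + dw, are the double crossovers. Comparing them with the parentals, only the br allele has switched, so br is the middle locus and the order is c – br – dw.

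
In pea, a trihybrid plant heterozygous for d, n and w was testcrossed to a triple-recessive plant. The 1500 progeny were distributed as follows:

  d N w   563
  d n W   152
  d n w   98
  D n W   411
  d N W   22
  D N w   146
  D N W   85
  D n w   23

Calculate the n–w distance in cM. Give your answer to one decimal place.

The two most frequent reciprocal classes, d N w and D n W, are the parental types, so the F1 was d N w / D n W.
The two rarest classes, d N W and D n w, are the double crossovers. Comparing them with the parentals, only the w allele has switched, so w is the middle locus and the order is n – w – d.
Crossovers in the n–w interval produce the single-crossover classes d n w and D N W (98 + 85 = 183) plus the double crossovers (45).
RF(n–w) = (183 + 45) / 1500 = 228/1500 = 0.1520 → 15.2 cM.

15.2 cM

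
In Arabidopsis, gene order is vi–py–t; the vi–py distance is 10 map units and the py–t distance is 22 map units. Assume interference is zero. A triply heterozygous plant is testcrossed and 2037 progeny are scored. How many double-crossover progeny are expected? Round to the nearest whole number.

45

Map distances give recombination frequencies of 0.100 and 0.220 for the two intervals.
With no interference, expected double-crossover frequency = 0.100 × 0.220 = 0.02200.
Expected number = 0.02200 × 2037 = 44.81 ≈ 45.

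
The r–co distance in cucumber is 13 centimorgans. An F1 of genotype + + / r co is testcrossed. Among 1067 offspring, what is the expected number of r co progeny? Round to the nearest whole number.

A map distance of 13 centimorgans corresponds to a recombination frequency of 0.130.
The F1 is + + / r co, so r co is a parental gamete class with expected frequency (1 − r)/2 = 0.870/2 = 0.4350.
Expected number = 0.4350 × 1067 = 464.14 ≈ 464.

464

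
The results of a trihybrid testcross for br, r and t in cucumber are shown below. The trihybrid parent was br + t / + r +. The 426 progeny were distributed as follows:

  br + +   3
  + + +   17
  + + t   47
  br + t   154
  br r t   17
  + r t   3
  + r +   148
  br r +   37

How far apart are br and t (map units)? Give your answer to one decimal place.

21.1 map units

The two rarest classes, br + + and + r t, are the double crossovers. Comparing them with the parentals, only the t allele has switched, so t is the middle locus and the order is r – t – br.
Crossovers in the t–br interval produce the single-crossover classes + + t and br r + (47 + 37 = 84) plus the double crossovers (6).
RF(t–br) = (84 + 6) / 426 = 90/426 = 0.2113 → 21.1 map units.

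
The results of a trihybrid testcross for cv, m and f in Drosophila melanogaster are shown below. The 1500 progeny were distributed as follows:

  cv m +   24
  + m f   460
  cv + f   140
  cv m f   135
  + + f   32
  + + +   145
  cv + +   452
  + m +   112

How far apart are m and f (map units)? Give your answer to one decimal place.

The two most frequent reciprocal classes, cv + + and + m f, are the parental types, so the F1 was cv + + / + m f.
The two rarest classes, cv m + and + + f, are the double crossovers. Comparing them with the parentals, only the m allele has switched, so m is the middle locus and the order is cv – m – f.
Crossovers in the m–f interval produce the single-crossover classes cv + f and + m + (140 + 112 = 252) plus the double crossovers (56).
RF(m–f) = (252 + 56) / 1500 = 308/1500 = 0.2053 → 20.5 map units.

20.5 map units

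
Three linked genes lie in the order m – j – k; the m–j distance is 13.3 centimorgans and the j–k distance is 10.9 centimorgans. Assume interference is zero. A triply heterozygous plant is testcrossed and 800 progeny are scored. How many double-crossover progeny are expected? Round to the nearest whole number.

Map distances give recombination frequencies of 0.133 and 0.109 for the two intervals.
With no interference, expected double-crossover frequency = 0.133 × 0.109 = 0.01450.
Expected number = 0.01450 × 800 = 11.60 ≈ 12.

12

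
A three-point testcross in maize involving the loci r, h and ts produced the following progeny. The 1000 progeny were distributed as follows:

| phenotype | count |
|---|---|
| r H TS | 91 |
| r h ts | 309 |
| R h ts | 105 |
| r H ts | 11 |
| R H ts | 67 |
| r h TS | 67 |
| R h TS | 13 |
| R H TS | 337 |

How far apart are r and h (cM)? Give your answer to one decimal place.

The two most frequent reciprocal classes, r h ts and R H TS, are the parental types, so the F1 was r h ts / R H TS.
The two rarest classes, r H ts and R h TS, are the double crossovers. Comparing them with the parentals, only the h allele has switched, so h is the middle locus and the order is r – h – ts.
Crossovers in the r–h interval produce the single-crossover classes R h ts and r H TS (105 + 91 = 196) plus the double crossovers (24).
RF(r–h) = (196 + 24) / 1000 = 220/1000 = 0.2200 → 22.0 cM.

22.0 cM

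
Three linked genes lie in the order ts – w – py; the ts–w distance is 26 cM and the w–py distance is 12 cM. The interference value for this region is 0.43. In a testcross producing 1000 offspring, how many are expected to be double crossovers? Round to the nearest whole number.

18

Map distances give recombination frequencies of 0.260 and 0.120 for the two intervals.
With interference 0.43 (so coincidence = 0.57), expected double-crossover frequency = 0.260 × 0.120 × 0.57 = 0.01778.
Expected number = 0.01778 × 1000 = 17.78 ≈ 18.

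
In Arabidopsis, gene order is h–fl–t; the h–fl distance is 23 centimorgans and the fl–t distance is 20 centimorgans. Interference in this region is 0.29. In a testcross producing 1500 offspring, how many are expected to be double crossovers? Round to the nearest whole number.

49

Map distances give recombination frequencies of 0.230 and 0.200 for the two intervals.
With interference 0.29 (so coincidence = 0.71), expected double-crossover frequency = 0.230 × 0.200 × 0.71 = 0.03266.
Expected number = 0.03266 × 1500 = 48.99 ≈ 49.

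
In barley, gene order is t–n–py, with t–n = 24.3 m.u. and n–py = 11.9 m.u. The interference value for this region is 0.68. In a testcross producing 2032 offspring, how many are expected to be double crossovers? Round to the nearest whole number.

19

Map distances give recombination frequencies of 0.243 and 0.119 for the two intervals.
With interference 0.68 (so coincidence = 0.32), expected double-crossover frequency = 0.243 × 0.119 × 0.32 = 0.00925.
Expected number = 0.00925 × 2032 = 18.80 ≈ 19.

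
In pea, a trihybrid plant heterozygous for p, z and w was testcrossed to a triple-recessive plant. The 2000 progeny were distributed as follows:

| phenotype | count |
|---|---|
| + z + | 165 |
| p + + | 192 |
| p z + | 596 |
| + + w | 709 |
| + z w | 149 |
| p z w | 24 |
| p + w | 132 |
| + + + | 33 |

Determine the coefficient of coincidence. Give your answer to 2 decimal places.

The two most frequent reciprocal classes, + + w and p z +, are the parental types, so the F1 was + + w / p z +.
The two rarest classes, + + + and p z w, are the double crossovers. Comparing them with the parentals, only the w allele has switched, so w is the middle locus and the order is z – w – p.
z–w: (341 + 57)/2000 = 0.1990; w–p: (297 + 57)/2000 = 0.1770.
Expected DCO frequency = 0.1990 × 0.1770 ≈ 0.03522; observed = 57/2000 ≈ 0.02850.
Coefficient of coincidence = 0.02850/0.03522 ≈ 0.81.

0.81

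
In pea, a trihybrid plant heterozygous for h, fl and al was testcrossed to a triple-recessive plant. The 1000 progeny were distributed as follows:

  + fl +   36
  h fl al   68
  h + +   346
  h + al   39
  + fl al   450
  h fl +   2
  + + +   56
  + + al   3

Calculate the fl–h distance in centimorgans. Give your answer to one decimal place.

12.9 centimorgans

The two most frequent reciprocal classes, + fl al and h + +, are the parental types, so the F1 was + fl al / h + +.
The two rarest classes, + + al and h fl +, are the double crossovers. Comparing them with the parentals, only the fl allele has switched, so fl is the middle locus and the order is h – fl – al.
Crossovers in the h–fl interval produce the single-crossover classes h fl al and + + + (68 + 56 = 124) plus the double crossovers (5).
RF(h–fl) = (124 + 5) / 1000 = 129/1000 = 0.1290 → 12.9 centimorgans.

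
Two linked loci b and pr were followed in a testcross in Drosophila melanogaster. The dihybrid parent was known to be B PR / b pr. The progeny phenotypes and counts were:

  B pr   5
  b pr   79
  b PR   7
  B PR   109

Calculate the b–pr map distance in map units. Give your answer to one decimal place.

6.0 map units

The recombinant classes are B pr and b PR: 5 + 7 = 12.
Recombination frequency = 12/200 = 0.0600 ≈ 6.0%, i.e. 6.0 map units.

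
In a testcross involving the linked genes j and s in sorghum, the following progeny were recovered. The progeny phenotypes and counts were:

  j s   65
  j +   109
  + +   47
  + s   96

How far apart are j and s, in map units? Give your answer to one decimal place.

The two most frequent classes, + s (96) and j + (109), are the parental types, so the F1 was + s / j +.
The recombinant classes are + + and j s: 47 + 65 = 112.
Recombination frequency = 112/317 = 0.3533 ≈ 35.3%, i.e. 35.3 map units.

35.3 map units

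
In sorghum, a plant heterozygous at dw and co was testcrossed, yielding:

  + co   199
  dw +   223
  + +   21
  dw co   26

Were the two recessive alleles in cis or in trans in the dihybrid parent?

The two most frequent classes are + co (199) and dw + (223); these are the parental (non-recombinant) types.
So the F1 carried + co on one chromosome and dw + on the other — the recessive alleles are on opposite chromosomes (trans / repulsion).

trans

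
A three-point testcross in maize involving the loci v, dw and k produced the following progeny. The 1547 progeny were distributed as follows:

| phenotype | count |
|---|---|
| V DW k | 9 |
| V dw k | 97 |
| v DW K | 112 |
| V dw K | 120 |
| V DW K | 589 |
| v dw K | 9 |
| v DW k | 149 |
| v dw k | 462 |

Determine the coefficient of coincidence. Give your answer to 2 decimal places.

The two most frequent reciprocal classes, v dw k and V DW K, are the parental types, so the F1 was v dw k / V DW K.
The two rarest classes, v dw K and V DW k, are the double crossovers. Comparing them with the parentals, only the k allele has switched, so k is the middle locus and the order is dw – k – v.
dw–k: (269 + 18)/1547 = 0.1855; k–v: (209 + 18)/1547 = 0.1467.
Expected DCO frequency = 0.1855 × 0.1467 ≈ 0.02721; observed = 18/1547 ≈ 0.01164.
Coefficient of coincidence = 0.01164/0.02721 ≈ 0.43.

0.43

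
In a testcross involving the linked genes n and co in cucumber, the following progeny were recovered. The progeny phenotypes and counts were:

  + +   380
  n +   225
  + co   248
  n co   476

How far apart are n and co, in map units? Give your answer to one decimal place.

35.6 map units

The two most frequent classes, + + (380) and n co (476), are the parental types, so the F1 was + + / n co.
The recombinant classes are + co and n +: 248 + 225 = 473.
Recombination frequency = 473/1329 = 0.3559 ≈ 35.6%, i.e. 35.6 map units.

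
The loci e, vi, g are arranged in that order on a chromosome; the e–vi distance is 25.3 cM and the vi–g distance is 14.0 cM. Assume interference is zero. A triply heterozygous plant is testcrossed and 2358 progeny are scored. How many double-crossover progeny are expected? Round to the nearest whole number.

Map distances give recombination frequencies of 0.253 and 0.140 for the two intervals.
With no interference, expected double-crossover frequency = 0.253 × 0.140 = 0.03542.
Expected number = 0.03542 × 2358 = 83.52 ≈ 84.

84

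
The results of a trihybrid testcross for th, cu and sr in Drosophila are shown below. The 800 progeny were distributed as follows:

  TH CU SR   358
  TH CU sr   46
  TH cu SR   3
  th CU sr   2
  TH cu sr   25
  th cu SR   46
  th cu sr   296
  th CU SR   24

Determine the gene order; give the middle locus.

cu

The two most frequent reciprocal classes, TH CU SR and th cu sr, are the parental types, so the F1 was TH CU SR / th cu sr.
The two rarest classes, TH cu SR and th CU sr, are the double crossovers. Comparing them with the parentals, only the cu allele has switched, so cu is the middle locus and the order is sr – cu – th.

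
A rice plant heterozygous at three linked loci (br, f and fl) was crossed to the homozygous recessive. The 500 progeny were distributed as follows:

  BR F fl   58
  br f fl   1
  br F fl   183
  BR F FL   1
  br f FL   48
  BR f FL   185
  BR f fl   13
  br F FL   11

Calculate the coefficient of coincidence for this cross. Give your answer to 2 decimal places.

0.36

The two most frequent reciprocal classes, BR f FL and br F fl, are the parental types, so the F1 was BR f FL / br F fl.
The two rarest classes, BR F FL and br f fl, are the double crossovers. Comparing them with the parentals, only the f allele has switched, so f is the middle locus and the order is br – f – fl.
br–f: (106 + 2)/500 = 0.2160; f–fl: (24 + 2)/500 = 0.0520.
Expected DCO frequency = 0.2160 × 0.0520 ≈ 0.01123; observed = 2/500 ≈ 0.00400.
Coefficient of coincidence = 0.00400/0.01123 ≈ 0.36.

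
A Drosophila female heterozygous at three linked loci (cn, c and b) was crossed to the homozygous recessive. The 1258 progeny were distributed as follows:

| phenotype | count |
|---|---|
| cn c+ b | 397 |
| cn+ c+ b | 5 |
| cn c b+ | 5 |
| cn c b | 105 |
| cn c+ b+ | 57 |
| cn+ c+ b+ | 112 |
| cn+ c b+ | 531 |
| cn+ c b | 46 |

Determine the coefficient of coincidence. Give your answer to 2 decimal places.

The two most frequent reciprocal classes, cn c+ b and cn+ c b+, are the parental types, so the F1 was cn c+ b / cn+ c b+.
The two rarest classes, cn+ c+ b and cn c b+, are the double crossovers. Comparing them with the parentals, only the cn allele has switched, so cn is the middle locus and the order is b – cn – c.
b–cn: (103 + 10)/1258 = 0.0898; cn–c: (217 + 10)/1258 = 0.1804.
Expected DCO frequency = 0.0898 × 0.1804 ≈ 0.01620; observed = 10/1258 ≈ 0.00795.
Coefficient of coincidence = 0.00795/0.01620 ≈ 0.49.

0.49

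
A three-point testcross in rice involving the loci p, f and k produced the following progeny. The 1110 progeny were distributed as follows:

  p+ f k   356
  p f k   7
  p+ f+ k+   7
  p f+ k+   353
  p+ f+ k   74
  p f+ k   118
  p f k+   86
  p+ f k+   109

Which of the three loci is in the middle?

The two most frequent reciprocal classes, p f+ k+ and p+ f k, are the parental types, so the F1 was p f+ k+ / p+ f k.
The two rarest classes, p+ f+ k+ and p f k, are the double crossovers. Comparing them with the parentals, only the p allele has switched, so p is the middle locus and the order is k – p – f.

p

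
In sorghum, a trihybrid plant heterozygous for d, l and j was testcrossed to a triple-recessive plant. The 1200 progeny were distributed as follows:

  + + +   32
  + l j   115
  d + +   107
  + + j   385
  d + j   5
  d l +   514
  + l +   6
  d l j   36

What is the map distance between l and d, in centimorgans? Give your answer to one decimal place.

The two most frequent reciprocal classes, + + j and d l +, are the parental types, so the F1 was + + j / d l +.
The two rarest classes, d + j and + l +, are the double crossovers. Comparing them with the parentals, only the d allele has switched, so d is the middle locus and the order is j – d – l.
Crossovers in the d–l interval produce the single-crossover classes + l j and d + + (115 + 107 = 222) plus the double crossovers (11).
RF(d–l) = (222 + 11) / 1200 = 233/1200 = 0.1942 → 19.4 centimorgans.

19.4 centimorgans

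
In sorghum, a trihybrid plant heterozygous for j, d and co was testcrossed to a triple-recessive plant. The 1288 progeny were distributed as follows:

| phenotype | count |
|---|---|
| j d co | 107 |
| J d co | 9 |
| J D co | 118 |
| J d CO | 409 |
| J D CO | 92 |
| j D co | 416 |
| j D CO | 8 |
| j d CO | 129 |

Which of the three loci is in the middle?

co

The two most frequent reciprocal classes, j D co and J d CO, are the parental types, so the F1 was j D co / J d CO.
The two rarest classes, j D CO and J d co, are the double crossovers. Comparing them with the parentals, only the co allele has switched, so co is the middle locus and the order is j – co – d.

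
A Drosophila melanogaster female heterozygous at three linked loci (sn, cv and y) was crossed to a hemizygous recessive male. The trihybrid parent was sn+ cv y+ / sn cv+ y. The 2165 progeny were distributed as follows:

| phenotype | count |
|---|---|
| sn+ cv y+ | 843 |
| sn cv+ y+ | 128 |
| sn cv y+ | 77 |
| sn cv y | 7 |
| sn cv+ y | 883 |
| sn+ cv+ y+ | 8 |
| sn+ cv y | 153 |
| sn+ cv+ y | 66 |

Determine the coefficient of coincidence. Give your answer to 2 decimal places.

The two rarest classes, sn+ cv+ y+ and sn cv y, are the double crossovers. Comparing them with the parentals, only the cv allele has switched, so cv is the middle locus and the order is sn – cv – y.
sn–cv: (143 + 15)/2165 = 0.0730; cv–y: (281 + 15)/2165 = 0.1367.
Expected DCO frequency = 0.0730 × 0.1367 ≈ 0.00998; observed = 15/2165 ≈ 0.00693.
Coefficient of coincidence = 0.00693/0.00998 ≈ 0.69.

0.69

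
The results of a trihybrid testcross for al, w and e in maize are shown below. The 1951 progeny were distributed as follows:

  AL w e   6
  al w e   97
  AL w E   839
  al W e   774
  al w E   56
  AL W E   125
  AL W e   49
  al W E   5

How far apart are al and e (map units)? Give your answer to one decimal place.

5.9 map units

The two most frequent reciprocal classes, al W e and AL w E, are the parental types, so the F1 was al W e / AL w E.
The two rarest classes, al W E and AL w e, are the double crossovers. Comparing them with the parentals, only the e allele has switched, so e is the middle locus and the order is w – e – al.
Crossovers in the e–al interval produce the single-crossover classes AL W e and al w E (49 + 56 = 105) plus the double crossovers (11).
RF(e–al) = (105 + 11) / 1951 = 116/1951 = 0.0595 → 5.9 map units.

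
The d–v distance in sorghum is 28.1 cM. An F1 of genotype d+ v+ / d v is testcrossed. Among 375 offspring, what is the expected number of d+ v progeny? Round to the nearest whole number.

53

A map distance of 28.1 cM corresponds to a recombination frequency of 0.281.
The F1 is d+ v+ / d v, so d+ v is a recombinant gamete class with expected frequency r/2 = 0.281/2 = 0.1405.
Expected number = 0.1405 × 375 = 52.69 ≈ 53.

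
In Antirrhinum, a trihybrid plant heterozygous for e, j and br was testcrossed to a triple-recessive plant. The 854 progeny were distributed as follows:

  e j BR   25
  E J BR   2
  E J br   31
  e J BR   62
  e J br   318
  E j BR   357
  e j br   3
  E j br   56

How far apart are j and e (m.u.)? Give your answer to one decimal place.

7.1 m.u.

The two most frequent reciprocal classes, e J br and E j BR, are the parental types, so the F1 was e J br / E j BR.
The two rarest classes, e j br and E J BR, are the double crossovers. Comparing them with the parentals, only the j allele has switched, so j is the middle locus and the order is br – j – e.
Crossovers in the j–e interval produce the single-crossover classes E J br and e j BR (31 + 25 = 56) plus the double crossovers (5).
RF(j–e) = (56 + 5) / 854 = 61/854 = 0.0714 → 7.1 m.u.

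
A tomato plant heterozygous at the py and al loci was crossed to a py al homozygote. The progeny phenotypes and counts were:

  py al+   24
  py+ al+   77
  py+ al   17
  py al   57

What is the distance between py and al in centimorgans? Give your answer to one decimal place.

The two most frequent classes, py+ al+ (77) and py al (57), are the parental types, so the F1 was py+ al+ / py al.
The recombinant classes are py+ al and py al+: 17 + 24 = 41.
Recombination frequency = 41/175 = 0.2343 ≈ 23.4%, i.e. 23.4 centimorgans.

23.4 centimorgans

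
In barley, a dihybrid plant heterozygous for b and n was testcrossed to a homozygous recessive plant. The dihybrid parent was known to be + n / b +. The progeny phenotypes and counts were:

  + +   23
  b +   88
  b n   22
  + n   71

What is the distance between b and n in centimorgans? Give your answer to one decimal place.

22.1 centimorgans

The recombinant classes are + + and b n: 23 + 22 = 45.
Recombination frequency = 45/204 = 0.2206 ≈ 22.1%, i.e. 22.1 centimorgans.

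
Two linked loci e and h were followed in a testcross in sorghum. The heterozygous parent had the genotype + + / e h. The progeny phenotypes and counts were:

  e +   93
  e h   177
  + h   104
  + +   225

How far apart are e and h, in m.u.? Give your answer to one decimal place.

The recombinant classes are + h and e +: 104 + 93 = 197.
Recombination frequency = 197/599 = 0.3289 ≈ 32.9%, i.e. 32.9 m.u.

32.9 m.u.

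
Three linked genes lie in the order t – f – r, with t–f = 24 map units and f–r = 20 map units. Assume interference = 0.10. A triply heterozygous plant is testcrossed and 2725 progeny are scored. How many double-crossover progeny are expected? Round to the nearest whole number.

Map distances give recombination frequencies of 0.240 and 0.200 for the two intervals.
With interference 0.10 (so coincidence = 0.90), expected double-crossover frequency = 0.240 × 0.200 × 0.90 = 0.04320.
Expected number = 0.04320 × 2725 = 117.72 ≈ 118.

118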